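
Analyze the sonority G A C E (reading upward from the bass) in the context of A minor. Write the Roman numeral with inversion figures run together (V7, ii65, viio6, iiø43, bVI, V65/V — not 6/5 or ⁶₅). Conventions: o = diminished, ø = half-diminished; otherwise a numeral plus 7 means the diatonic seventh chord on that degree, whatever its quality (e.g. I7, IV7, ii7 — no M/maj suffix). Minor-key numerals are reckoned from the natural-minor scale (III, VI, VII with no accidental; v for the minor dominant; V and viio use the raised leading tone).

Stacked in thirds the chord is A-C-E-G: a minor seventh chord on A.
In A minor, A is the tonic; the diatonic minor seventh chord there is i7.
With G in the bass the chord is in third inversion, so the figured bass is 42.

i42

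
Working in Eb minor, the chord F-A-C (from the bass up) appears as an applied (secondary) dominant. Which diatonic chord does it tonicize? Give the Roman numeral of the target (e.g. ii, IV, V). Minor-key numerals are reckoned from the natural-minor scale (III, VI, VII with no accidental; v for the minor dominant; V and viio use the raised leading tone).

The chord is a major triad on F.
A dominant resolves down a perfect fifth: F → Bb. In Eb minor, Bb is scale degree 5, i.e. V.

V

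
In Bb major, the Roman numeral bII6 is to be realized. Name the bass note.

Eb

bII in Bb major has root Cb; the chord is Cb-Eb-Gb.
The figure 6 means first inversion — the third is in the bass.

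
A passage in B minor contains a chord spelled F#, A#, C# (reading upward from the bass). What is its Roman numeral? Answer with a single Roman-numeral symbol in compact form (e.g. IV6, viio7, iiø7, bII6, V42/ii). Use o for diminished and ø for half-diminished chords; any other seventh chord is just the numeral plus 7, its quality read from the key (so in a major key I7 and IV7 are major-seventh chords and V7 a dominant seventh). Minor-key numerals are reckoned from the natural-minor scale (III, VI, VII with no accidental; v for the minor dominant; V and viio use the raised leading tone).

Stacked in thirds the chord is F#-A#-C#: a major triad on F#.
In B minor, F# is the dominant; the diatonic major triad there is V.

V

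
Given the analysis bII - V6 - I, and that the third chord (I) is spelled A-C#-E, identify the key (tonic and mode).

The chord A is a major triad rooted on A; its label is I.
If A is scale degree 1 and the mode makes that degree carry a major triad, the tonic is A and the mode is major.

A major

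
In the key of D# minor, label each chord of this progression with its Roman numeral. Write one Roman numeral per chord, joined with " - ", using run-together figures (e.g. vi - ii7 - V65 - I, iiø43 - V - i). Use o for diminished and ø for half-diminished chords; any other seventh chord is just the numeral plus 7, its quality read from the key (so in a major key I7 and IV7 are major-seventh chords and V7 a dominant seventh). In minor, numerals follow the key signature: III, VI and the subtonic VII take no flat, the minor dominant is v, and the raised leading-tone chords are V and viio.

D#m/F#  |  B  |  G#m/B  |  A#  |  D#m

i6 - VI - iv6 - V - i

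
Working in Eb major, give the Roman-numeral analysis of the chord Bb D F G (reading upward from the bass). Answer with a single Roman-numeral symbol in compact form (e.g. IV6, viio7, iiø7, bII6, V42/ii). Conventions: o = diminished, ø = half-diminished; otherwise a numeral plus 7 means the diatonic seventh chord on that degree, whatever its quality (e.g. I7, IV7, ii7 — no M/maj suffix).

iii65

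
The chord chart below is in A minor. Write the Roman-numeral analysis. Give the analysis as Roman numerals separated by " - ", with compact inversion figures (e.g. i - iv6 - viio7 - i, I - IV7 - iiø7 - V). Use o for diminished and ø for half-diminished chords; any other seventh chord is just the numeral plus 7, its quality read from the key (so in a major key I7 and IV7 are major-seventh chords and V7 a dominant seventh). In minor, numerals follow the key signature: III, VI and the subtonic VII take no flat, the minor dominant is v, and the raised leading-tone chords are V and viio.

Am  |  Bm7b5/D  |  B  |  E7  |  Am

Am has root A, degree 1 in A minor, so i.
Bm7b5/D: root B is the supertonic; half-diminished seventh chord there is iiø65.
B is the secondary dominant of V (major triad on B): V/V.
E7: dominant seventh chord on E = scale degree 5 → V7.
Am has root A, degree 1 in A minor, so i.

i - iiø65 - V/V - V7 - i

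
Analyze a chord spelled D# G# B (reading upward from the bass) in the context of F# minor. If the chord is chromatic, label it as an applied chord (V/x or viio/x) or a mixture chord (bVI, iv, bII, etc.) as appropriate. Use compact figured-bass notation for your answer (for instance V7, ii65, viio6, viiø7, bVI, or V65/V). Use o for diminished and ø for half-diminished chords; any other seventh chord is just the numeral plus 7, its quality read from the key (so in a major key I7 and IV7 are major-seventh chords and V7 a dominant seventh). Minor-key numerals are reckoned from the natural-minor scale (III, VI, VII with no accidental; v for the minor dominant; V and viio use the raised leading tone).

Stacked in thirds the chord is G#-B-D#: a minor triad on G#.
G# is the second degree of F# minor. This is the minor supertonic, borrowed from the parallel major (the Dorian ii).
With D# in the bass the chord is in second inversion, so the figured bass is 64.

ii64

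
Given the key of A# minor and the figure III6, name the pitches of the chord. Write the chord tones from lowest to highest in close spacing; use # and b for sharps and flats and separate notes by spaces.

E# G# C#

The numeral's case and figure indicate a major triad. In A# minor its root, the mediant, is C#.
That chord is spelled C#-E#-G#.
With the 6 figure the chord is in first inversion; from the bass E# upward in close position it reads E#-G#-C#.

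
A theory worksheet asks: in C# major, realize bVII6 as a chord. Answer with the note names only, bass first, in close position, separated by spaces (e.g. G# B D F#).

bVII6 is a major triad on the lowered seventh degree (the subtonic), borrowed from the parallel minor. In C# major that root is B.
So the chord is B-D#-F#, a major triad.
The figured bass 6 indicates first inversion, placing the third (D#) in the bass: D#-F#-B.

D# F# B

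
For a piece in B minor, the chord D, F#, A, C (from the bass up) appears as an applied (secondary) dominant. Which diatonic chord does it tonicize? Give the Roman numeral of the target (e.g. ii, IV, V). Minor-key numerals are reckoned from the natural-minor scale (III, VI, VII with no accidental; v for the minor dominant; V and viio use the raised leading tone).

VI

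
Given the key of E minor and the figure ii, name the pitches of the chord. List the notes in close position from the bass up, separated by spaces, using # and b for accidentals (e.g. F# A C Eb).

ii is the minor supertonic, borrowed from the parallel major (the Dorian ii). In E minor that root is F#.
So the chord is F#-A-C#, a minor triad.

F# A C#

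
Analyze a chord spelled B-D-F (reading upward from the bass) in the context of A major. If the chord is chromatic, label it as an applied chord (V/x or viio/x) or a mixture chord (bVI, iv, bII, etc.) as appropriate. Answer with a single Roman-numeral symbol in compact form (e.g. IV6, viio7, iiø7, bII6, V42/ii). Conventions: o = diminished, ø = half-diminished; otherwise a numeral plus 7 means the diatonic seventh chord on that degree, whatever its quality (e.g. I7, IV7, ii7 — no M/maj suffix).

iio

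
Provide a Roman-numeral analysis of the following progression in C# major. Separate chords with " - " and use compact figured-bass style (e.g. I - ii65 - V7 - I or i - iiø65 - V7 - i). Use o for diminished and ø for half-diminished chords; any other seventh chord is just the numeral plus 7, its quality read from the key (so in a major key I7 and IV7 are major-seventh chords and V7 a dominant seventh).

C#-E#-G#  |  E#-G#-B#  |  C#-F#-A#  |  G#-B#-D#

C#-E#-G# has root C#, degree 1 in C# major, so I.
E#-G#-B#: root E# is the mediant; minor triad there is iii.
C#-F#-A#: major triad on F# = scale degree 4 → IV64.
G#-B#-D#: major triad on G# = scale degree 5 → V.

I - iii - IV64 - V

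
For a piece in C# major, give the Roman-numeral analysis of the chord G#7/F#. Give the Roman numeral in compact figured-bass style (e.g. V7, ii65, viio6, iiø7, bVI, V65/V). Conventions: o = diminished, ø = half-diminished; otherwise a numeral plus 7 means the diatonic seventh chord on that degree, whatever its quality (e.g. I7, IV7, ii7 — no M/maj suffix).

The pitches G#-B#-D#-F# form a dominant seventh chord rooted on G#.
G# is scale degree 5 in C# major, and a dominant seventh chord on that degree is written V7.
With F# in the bass the chord is in third inversion, so the figured bass is 42.

V42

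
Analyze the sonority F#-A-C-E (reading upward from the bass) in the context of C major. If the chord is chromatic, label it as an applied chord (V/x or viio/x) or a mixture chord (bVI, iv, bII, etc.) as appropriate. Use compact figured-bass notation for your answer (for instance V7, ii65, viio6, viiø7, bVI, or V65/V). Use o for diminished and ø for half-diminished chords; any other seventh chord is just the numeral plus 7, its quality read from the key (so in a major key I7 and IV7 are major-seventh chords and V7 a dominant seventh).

Stacked in thirds the chord is F#-A-C-E: a half-diminished seventh chord on F#.
F# sits a half step below G (V in C major); a diminished chord there is the applied leading-tone chord of V.

viiø7/V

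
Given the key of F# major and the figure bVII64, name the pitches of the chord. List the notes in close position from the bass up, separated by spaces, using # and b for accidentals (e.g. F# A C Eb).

bVII64 is a major triad on the lowered seventh degree (the subtonic), borrowed from the parallel minor. In F# major that root is E.
So the chord is E-G#-B, a major triad.
With the 64 figure the chord is in second inversion; from the bass B upward in close position it reads B-E-G#.

B E G#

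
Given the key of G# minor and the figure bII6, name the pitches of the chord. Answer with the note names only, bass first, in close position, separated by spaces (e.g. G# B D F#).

C# E A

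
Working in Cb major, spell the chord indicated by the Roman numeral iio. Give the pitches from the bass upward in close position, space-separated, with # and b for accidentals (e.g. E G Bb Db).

Db Fb Abb

Scale degree 2 in Cb major is Db; here the chord built on it is altered to a diminished triad. iio is the diminished supertonic triad, borrowed from the parallel minor.
So the chord is Db-Fb-Abb, a diminished triad.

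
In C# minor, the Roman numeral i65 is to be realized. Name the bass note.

E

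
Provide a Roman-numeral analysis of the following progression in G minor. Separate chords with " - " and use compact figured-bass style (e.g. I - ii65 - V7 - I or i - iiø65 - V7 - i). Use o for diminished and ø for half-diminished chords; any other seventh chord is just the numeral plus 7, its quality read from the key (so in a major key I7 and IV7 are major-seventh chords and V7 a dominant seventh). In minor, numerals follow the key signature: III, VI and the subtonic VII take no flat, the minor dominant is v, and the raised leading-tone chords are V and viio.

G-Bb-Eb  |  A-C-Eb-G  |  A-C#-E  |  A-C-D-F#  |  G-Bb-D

VI6 - iiø7 - V/V - V43 - i

G-Bb-Eb: root Eb is the submediant; major triad there is VI6.
A-C-Eb-G: root A is the supertonic; half-diminished seventh chord there is iiø7.
A-C#-E: a major triad on A, the applied dominant of V → V/V.
A-C-D-F#: dominant seventh chord on D = scale degree 5 → V43.
G-Bb-D has root G, degree 1 in G minor, so i.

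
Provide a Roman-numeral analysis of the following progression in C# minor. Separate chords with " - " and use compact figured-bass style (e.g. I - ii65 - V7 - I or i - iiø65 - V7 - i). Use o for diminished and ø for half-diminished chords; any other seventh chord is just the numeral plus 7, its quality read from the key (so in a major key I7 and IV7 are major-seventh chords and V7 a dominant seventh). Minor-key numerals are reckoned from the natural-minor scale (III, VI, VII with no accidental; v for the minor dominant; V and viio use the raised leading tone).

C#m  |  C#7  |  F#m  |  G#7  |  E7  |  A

C#m: root C# is the tonic; minor triad there is i.
C#7: a dominant seventh chord on C#, the applied dominant of iv → V7/iv.
F#m: root F# is the subdominant; minor triad there is iv.
G#7 has root G#, degree 5 in C# minor, so V7.
E7: a dominant seventh chord on E, the applied dominant of VI → V7/VI.
A: major triad on A = scale degree 6 → VI.

i - V7/iv - iv - V7 - V7/VI - VI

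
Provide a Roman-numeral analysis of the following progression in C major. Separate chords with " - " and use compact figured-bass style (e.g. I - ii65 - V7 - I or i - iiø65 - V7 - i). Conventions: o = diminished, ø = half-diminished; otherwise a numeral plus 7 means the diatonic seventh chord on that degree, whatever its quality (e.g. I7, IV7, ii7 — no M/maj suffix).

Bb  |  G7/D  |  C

bVII - V43 - I

Bb: Bb with this quality isn't in the key; it's bVII, borrowed from the parallel minor.
G7/D: dominant seventh chord on G = scale degree 5 → V43.
C: major triad on C = scale degree 1 → I.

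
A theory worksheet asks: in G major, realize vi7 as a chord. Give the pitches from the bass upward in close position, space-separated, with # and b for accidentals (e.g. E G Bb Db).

E G B D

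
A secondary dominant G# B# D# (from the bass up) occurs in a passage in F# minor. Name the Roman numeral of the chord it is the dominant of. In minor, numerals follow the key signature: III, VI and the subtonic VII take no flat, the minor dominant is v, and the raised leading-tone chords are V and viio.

V

The chord is a major triad on G#.
A dominant resolves down a perfect fifth: G# → C#. In F# minor, C# is scale degree 5, i.e. V.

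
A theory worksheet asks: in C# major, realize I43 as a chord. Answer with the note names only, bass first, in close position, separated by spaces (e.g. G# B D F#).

In C# major, the tonic is C#, and the diatonic chord built there is a major seventh chord.
Stacking thirds from C# gives C#-E#-G#-B#.
With the 43 figure the chord is in second inversion; from the bass G# upward in close position it reads G#-B#-C#-E#.

G# B# C# E#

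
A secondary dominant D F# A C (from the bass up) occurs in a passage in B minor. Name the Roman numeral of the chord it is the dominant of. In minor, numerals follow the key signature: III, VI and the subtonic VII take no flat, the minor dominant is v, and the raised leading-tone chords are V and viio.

The chord is a dominant seventh chord on D.
A dominant resolves down a perfect fifth: D → G. In B minor, G is scale degree 6, i.e. VI.

VI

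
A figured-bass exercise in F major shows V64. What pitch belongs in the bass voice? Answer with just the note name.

V in F major has root C; the chord is C-E-G.
The figure 64 means second inversion — the fifth is in the bass.

G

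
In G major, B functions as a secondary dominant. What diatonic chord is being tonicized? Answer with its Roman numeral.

The chord is a major triad on B.
A dominant resolves down a perfect fifth: B → E. In G major, E is scale degree 6, i.e. vi.

vi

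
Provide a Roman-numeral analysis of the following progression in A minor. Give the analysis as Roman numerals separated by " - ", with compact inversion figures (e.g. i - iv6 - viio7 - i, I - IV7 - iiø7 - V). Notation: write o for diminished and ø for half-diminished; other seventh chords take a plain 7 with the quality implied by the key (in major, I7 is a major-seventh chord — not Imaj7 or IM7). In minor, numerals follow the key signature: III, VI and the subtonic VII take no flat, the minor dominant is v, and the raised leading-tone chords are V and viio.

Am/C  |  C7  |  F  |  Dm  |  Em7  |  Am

i6 - V7/VI - VI - iv - v7 - i

Am/C: root A is the tonic; minor triad there is i6.
C7: a dominant seventh chord on C, the applied dominant of VI → V7/VI.
F: major triad on F = scale degree 6 → VI.
Dm has root D, degree 4 in A minor, so iv.
Em7: minor seventh chord on E = scale degree 5 → v7.
Am has root A, degree 1 in A minor, so i.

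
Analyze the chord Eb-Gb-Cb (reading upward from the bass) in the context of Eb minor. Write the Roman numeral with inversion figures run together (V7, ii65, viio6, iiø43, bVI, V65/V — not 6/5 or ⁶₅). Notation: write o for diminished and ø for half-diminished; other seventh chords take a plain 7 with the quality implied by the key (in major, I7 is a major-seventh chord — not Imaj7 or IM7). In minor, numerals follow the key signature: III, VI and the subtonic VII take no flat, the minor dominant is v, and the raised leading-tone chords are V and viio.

Stacked in thirds the chord is Cb-Eb-Gb: a major triad on Cb.
In Eb minor, Cb is the submediant; the diatonic major triad there is VI.
With Eb in the bass the chord is in first inversion, so the figured bass is 6.

VI6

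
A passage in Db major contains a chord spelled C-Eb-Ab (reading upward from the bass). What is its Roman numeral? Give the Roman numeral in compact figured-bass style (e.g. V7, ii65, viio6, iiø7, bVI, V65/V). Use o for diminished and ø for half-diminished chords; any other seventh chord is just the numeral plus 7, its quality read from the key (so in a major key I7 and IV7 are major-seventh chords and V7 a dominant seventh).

V6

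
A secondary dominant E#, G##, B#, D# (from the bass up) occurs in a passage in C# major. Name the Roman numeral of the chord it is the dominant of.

The chord is a dominant seventh chord on E#.
A dominant resolves down a perfect fifth: E# → A#. In C# major, A# is scale degree 6, i.e. vi.

vi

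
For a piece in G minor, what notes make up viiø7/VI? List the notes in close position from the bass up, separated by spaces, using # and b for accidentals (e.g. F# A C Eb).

D F Ab C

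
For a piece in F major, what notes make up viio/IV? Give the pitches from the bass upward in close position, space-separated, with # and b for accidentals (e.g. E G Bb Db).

The slash marks an applied leading-tone chord: viio of IV. In F major, IV is Bb, so the leading tone to it is A, a half step below.
Building a diminished triad on A gives A-C-Eb.

A C Eb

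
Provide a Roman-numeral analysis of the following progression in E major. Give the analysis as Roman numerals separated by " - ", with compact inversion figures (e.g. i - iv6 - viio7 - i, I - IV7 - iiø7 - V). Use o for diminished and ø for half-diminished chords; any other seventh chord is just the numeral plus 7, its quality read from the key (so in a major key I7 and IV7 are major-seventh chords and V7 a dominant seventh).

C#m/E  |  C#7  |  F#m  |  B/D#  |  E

vi6 - V7/ii - ii - V6 - I

C#m/E has root C#, degree 6 in E major, so vi6.
C#7: a dominant seventh chord on C#, the applied dominant of ii → V7/ii.
F#m has root F#, degree 2 in E major, so ii.
B/D#: root B is the dominant; major triad there is V6.
E: major triad on E = scale degree 1 → I.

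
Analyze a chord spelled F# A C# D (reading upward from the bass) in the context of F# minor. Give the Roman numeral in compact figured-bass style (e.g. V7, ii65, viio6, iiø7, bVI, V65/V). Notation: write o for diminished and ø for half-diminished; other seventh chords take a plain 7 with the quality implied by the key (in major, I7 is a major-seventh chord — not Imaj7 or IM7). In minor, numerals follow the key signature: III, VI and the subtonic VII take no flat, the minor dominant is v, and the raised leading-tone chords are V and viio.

VI65

Stacked in thirds the chord is D-F#-A-C#: a major seventh chord on D.
D is scale degree 6 in F# minor, and a major seventh chord on that degree is written VI7.
With F# in the bass the chord is in first inversion, so the figured bass is 65.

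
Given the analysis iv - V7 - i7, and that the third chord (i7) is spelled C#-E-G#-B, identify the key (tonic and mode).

C# minor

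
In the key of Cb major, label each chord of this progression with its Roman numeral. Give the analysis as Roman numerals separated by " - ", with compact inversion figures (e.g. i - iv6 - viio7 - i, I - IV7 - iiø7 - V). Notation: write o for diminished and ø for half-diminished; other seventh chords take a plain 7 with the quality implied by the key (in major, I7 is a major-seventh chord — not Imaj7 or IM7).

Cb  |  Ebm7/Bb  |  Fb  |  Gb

Cb: major triad on Cb = scale degree 1 → I.
Ebm7/Bb: minor seventh chord on Eb = scale degree 3 → iii43.
Fb: major triad on Fb = scale degree 4 → IV.
Gb: root Gb is the dominant; major triad there is V.

I - iii43 - IV - V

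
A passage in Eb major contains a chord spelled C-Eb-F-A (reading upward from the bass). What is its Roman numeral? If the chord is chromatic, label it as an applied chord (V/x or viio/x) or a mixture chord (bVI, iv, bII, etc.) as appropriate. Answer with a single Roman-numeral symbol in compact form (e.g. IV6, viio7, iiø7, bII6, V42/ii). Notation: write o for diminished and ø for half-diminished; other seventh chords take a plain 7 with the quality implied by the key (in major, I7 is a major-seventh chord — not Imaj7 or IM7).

V43/V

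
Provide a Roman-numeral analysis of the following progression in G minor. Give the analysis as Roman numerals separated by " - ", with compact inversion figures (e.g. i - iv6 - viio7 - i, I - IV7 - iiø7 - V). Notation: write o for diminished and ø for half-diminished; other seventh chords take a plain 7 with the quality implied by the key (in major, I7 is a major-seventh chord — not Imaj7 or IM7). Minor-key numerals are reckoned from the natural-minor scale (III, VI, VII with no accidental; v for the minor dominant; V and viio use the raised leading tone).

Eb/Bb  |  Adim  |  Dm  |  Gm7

Eb/Bb: root Eb is the submediant; major triad there is VI64.
Adim: diminished triad on A = scale degree 2 → iio.
Dm has root D, degree 5 in G minor, so v.
Gm7 has root G, degree 1 in G minor, so i7.

VI64 - iio - v - i7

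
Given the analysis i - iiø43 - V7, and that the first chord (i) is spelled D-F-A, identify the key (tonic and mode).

D minor

The chord Dm is a minor triad rooted on D; its label is i.
If D is scale degree 1 and the mode makes that degree carry a minor triad, the tonic is D and the mode is minor.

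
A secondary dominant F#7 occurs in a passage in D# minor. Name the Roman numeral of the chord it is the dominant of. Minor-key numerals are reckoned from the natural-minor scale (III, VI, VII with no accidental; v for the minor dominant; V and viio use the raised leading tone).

The chord is a dominant seventh chord on F#.
A dominant resolves down a perfect fifth: F# → B. In D# minor, B is scale degree 6, i.e. VI.

VI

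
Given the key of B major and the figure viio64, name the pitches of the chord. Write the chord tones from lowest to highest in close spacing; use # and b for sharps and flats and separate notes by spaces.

E A# C#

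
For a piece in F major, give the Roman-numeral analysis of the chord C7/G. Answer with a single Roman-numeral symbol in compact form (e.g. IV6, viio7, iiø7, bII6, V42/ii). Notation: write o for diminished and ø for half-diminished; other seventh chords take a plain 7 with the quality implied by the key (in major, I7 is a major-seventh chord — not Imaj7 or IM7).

Stacked in thirds the chord is C-E-G-Bb: a dominant seventh chord on C.
C is scale degree 5 in F major, and a dominant seventh chord on that degree is written V7.
With G in the bass the chord is in second inversion, so the figured bass is 43.

V43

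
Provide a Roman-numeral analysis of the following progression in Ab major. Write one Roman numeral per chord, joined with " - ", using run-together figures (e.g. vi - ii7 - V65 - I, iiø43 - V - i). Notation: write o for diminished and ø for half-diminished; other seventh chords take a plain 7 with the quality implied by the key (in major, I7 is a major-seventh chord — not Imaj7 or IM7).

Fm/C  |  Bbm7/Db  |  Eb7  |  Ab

vi64 - ii65 - V7 - I

Fm/C: minor triad on F = scale degree 6 → vi64.
Bbm7/Db: minor seventh chord on Bb = scale degree 2 → ii65.
Eb7: dominant seventh chord on Eb = scale degree 5 → V7.
Ab has root Ab, degree 1 in Ab major, so I.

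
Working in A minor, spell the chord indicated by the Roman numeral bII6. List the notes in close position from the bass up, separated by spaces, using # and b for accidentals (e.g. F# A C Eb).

D F Bb

bII6 is the Neapolitan sixth — a major triad on the lowered second degree, here in its customary first inversion. In A minor that root is Bb.
So the chord is Bb-D-F.
With the 6 figure the chord is in first inversion; from the bass D upward in close position it reads D-F-Bb.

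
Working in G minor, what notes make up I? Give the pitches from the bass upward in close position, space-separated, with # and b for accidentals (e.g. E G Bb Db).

G B D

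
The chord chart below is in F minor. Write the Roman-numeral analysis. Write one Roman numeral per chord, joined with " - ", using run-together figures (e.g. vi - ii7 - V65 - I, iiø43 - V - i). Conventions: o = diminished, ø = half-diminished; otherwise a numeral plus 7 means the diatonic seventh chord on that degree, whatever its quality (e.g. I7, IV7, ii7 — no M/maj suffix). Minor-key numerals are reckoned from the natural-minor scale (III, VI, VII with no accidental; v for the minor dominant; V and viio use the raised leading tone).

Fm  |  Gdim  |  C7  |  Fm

i - iio - V7 - i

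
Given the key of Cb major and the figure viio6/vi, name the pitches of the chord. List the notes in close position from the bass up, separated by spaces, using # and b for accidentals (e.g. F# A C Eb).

Bb Db G

The slash marks an applied leading-tone chord: viio of vi. In Cb major, vi is Ab, so the leading tone to it is G, a half step below.
Building a diminished triad on G gives G-Bb-Db.
With the 6 figure the chord is in first inversion; from the bass Bb upward in close position it reads Bb-Db-G.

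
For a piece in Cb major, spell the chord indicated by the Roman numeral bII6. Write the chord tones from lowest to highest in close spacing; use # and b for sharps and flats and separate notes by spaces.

Fb Abb Dbb

Scale degree 2 in Cb major is Db; lowering it a half step gives Dbb. bII6 is the Neapolitan sixth — a major triad on the lowered second degree, here in its customary first inversion.
So the chord is Dbb-Fb-Abb.
With the 6 figure the chord is in first inversion; from the bass Fb upward in close position it reads Fb-Abb-Dbb.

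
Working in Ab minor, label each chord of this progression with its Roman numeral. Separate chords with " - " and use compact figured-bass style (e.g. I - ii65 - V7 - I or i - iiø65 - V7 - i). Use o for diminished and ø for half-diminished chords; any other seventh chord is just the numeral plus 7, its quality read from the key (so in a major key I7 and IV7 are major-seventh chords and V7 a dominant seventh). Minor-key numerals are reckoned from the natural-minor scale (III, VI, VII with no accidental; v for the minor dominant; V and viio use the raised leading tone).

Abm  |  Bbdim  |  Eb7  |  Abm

Abm: root Ab is the tonic; minor triad there is i.
Bbdim: root Bb is the supertonic; diminished triad there is iio.
Eb7: dominant seventh chord on Eb = scale degree 5 → V7.
Abm: minor triad on Ab = scale degree 1 → i.

i - iio - V7 - i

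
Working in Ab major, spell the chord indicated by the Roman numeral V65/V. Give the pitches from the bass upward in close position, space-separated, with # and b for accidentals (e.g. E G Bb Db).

D F Ab Bb

The slash means an applied dominant: we want the dominant of V. In Ab major, V is Eb major, and its dominant is built on Bb.
Building a dominant seventh chord on Bb gives Bb-D-F-Ab.
With the 65 figure the chord is in first inversion; from the bass D upward in close position it reads D-F-Ab-Bb.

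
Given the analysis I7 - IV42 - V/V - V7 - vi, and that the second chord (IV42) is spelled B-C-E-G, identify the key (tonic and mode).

IV42 is given as B-C-E-G — a major seventh chord with root C.
IV42 on C implies C is the subdominant; that puts the tonic at G, and the uppercase numeral fits major mode.

G major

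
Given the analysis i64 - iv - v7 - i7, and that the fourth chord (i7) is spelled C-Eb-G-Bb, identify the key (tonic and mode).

C minor

The anchor chord is a minor seventh chord on C, labeled i7.
If C is scale degree 1 and the mode makes that degree carry a minor seventh chord, the tonic is C and the mode is minor.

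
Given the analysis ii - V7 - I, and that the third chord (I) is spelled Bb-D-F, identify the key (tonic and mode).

I is given as Bb-D-F — a major triad with root Bb.
If Bb is scale degree 1 and the mode makes that degree carry a major triad, the tonic is Bb and the mode is major.

Bb major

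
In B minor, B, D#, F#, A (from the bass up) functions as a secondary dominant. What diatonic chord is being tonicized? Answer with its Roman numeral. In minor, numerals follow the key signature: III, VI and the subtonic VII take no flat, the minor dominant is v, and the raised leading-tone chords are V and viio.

iv

The chord is a dominant seventh chord on B.
A dominant resolves down a perfect fifth: B → E. In B minor, E is scale degree 4, i.e. iv.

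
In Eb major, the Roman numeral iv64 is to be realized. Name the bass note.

Eb

iv in Eb major has root Ab; the chord is Ab-Cb-Eb.
The figure 64 means second inversion — the fifth is in the bass.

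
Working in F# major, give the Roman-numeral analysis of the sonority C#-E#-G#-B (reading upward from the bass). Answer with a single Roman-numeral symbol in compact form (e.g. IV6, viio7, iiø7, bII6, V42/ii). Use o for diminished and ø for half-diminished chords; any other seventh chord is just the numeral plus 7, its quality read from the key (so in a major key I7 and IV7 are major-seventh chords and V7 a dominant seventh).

V7

Stacked in thirds the chord is C#-E#-G#-B: a dominant seventh chord on C#.
In F# major, C# is the dominant; the diatonic dominant seventh chord there is V7.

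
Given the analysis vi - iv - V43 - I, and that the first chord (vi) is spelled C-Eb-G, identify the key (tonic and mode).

Eb major

The anchor chord is a minor triad on C, labeled vi.
vi on C implies C is the submediant; that puts the tonic at Eb, and the lowercase numeral fits major mode.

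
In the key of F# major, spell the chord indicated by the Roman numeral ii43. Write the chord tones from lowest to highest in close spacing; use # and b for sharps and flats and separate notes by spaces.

D# F# G# B

In F# major, the second degree is G#, and the diatonic chord built there is a minor seventh chord.
That chord is spelled G#-B-D#-F#.
With the 43 figure the chord is in second inversion; from the bass D# upward in close position it reads D#-F#-G#-B.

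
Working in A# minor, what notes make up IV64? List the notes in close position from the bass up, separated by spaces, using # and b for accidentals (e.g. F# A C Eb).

Scale degree 4 in A# minor is D#; here the chord built on it is altered to a major triad. IV64 is the major subdominant, borrowed from the parallel major.
So the chord is D#-F##-A#, a major triad.
The figured bass 64 indicates second inversion, placing the fifth (A#) in the bass: A#-D#-F##.

A# D# F##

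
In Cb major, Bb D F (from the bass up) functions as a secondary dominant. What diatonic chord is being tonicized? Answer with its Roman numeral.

iii

The chord is a major triad on Bb.
A dominant resolves down a perfect fifth: Bb → Eb. In Cb major, Eb is scale degree 3, i.e. iii.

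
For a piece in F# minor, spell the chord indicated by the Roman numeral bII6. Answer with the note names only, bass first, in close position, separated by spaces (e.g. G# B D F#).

Scale degree 2 in F# minor is G#; lowering it a half step gives G. bII6 is the Neapolitan sixth — a major triad on the lowered second degree, here in its customary first inversion.
So the chord is G-B-D, a major triad.
With the 6 figure the chord is in first inversion; from the bass B upward in close position it reads B-D-G.

B D G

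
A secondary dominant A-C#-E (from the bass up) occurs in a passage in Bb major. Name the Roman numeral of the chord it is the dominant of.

iii

The chord is a major triad on A.
A dominant resolves down a perfect fifth: A → D. In Bb major, D is scale degree 3, i.e. iii.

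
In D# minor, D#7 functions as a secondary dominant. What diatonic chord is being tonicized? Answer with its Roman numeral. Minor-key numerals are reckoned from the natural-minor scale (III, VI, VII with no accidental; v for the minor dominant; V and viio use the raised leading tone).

iv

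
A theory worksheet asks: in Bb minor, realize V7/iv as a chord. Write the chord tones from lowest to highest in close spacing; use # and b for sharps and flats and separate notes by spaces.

V7/iv is a secondary dominant — the dominant seventh of iv. iv in Bb minor is Eb, so the applied chord's root is Bb, a perfect fifth above.
Building a dominant seventh chord on Bb gives Bb-D-F-Ab.

Bb D F Ab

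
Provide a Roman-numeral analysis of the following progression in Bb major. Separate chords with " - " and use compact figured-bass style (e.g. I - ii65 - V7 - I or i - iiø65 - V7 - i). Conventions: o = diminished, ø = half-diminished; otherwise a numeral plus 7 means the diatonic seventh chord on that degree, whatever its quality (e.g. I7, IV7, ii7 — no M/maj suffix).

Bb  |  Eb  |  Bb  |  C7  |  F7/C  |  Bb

I - IV - I - V7/V - V43 - I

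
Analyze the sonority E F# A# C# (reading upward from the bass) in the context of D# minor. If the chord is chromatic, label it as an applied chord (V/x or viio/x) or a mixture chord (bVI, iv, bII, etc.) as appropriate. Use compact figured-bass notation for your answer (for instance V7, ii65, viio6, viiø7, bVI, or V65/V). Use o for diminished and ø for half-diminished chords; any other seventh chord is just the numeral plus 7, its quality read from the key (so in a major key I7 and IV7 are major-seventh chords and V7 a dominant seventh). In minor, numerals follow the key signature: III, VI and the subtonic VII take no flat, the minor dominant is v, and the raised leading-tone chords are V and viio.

Stacked in thirds the chord is F#-A#-C#-E: a dominant seventh chord on F#.
F# is not a diatonic chord root with this quality in D# minor, but it lies a perfect fifth above B (VI), so the chord functions as an applied dominant of VI.
With E in the bass the chord is in third inversion, so the figured bass is 42.

V42/VI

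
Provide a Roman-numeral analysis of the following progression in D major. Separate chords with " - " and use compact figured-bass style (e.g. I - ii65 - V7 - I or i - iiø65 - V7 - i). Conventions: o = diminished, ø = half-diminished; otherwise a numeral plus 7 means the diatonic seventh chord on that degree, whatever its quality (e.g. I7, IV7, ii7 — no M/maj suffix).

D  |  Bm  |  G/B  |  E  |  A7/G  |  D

I - vi - IV6 - V/V - V42 - I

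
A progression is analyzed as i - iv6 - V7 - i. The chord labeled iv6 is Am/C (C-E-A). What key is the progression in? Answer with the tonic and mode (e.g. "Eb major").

E minor

iv6 is given as C-E-A — a minor triad with root A.
Counting down 3 scale steps from A places the tonic on E; a minor triad on degree 4 is diatonic only in minor.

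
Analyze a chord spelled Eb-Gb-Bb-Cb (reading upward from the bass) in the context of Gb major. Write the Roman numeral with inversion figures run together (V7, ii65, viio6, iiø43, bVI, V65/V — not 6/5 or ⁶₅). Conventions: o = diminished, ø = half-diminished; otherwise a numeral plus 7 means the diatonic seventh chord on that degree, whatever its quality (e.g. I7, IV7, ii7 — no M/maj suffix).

IV65

The pitches Cb-Eb-Gb-Bb form a major seventh chord rooted on Cb.
Cb is scale degree 4 in Gb major, and a major seventh chord on that degree is written IV7.
With Eb in the bass the chord is in first inversion, so the figured bass is 65.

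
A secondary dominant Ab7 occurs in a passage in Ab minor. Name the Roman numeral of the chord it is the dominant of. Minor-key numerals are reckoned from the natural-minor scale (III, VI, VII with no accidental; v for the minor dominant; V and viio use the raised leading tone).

iv

The chord is a dominant seventh chord on Ab.
A dominant resolves down a perfect fifth: Ab → Db. In Ab minor, Db is scale degree 4, i.e. iv.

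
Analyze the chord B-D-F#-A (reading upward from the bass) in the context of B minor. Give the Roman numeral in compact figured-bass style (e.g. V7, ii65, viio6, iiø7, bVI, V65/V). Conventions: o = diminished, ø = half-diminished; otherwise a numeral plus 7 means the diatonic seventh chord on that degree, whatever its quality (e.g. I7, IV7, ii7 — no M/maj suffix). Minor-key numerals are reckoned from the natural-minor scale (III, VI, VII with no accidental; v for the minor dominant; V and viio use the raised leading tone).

i7

The pitches B-D-F#-A form a minor seventh chord rooted on B.
In B minor, B is the tonic; the diatonic minor seventh chord there is i7.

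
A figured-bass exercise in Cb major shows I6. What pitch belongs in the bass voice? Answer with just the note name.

Eb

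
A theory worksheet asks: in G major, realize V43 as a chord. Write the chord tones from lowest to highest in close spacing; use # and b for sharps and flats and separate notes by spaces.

In G major, scale degree 5 is D, and the diatonic chord built there is a dominant seventh chord.
That chord is spelled D-F#-A-C.
With the 43 figure the chord is in second inversion; from the bass A upward in close position it reads A-C-D-F#.

A C D F#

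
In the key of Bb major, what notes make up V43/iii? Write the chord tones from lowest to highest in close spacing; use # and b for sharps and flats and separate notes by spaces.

E G A C#

V43/iii is a secondary dominant — the dominant seventh of iii. iii in Bb major is D, so the applied chord's root is A, a perfect fifth above.
Building a dominant seventh chord on A gives A-C#-E-G.
With the 43 figure the chord is in second inversion; from the bass E upward in close position it reads E-G-A-C#.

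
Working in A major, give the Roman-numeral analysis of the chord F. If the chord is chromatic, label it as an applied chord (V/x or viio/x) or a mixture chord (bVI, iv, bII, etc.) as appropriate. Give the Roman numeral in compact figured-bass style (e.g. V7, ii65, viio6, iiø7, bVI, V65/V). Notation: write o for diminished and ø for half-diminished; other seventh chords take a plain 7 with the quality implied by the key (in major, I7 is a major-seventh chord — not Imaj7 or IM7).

bVI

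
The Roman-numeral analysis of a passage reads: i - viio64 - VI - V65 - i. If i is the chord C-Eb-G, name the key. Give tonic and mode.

The anchor chord is a minor triad on C, labeled i.
If C is scale degree 1 and the mode makes that degree carry a minor triad, the tonic is C and the mode is minor.

C minor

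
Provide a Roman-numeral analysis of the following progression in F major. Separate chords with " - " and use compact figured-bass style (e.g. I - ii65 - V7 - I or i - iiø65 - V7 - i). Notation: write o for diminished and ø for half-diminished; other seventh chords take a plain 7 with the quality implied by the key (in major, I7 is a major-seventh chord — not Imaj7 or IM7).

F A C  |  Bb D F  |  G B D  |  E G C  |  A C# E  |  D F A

I - IV - V/V - V6 - V/vi - vi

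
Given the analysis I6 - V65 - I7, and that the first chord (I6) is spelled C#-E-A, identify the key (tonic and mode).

The chord A/C# is a major triad rooted on A; its label is I6.
If A is scale degree 1 and the mode makes that degree carry a major triad, the tonic is A and the mode is major.

A major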